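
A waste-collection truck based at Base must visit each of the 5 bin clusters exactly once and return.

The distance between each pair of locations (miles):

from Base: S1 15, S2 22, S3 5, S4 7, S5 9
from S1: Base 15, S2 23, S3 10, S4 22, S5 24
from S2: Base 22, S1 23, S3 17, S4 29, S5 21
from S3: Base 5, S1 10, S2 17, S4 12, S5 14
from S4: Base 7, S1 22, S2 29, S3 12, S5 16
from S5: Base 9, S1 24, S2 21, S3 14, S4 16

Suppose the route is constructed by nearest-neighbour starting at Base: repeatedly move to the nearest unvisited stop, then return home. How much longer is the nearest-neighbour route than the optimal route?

From Base: S3=5, S4=7, S5=9, S1=15, S2=22 → choose S3 (5).
From S3: S1=10, S4=12, S5=14, S2=17 → choose S1 (10).
From S1: S4=22, S2=23, S5=24 → choose S4 (22).
From S4: S5=16, S2=29 → choose S5 (16).
From S5: S2=21 → choose S2 (21).
NN route Base → S3 → S1 → S4 → S5 → S2 → Base costs 96.
Optimal: Base → S3 → S1 → S2 → S5 → S4 → Base costs 82 (by enumerating all 60 distinct tours).
Excess = 96 − 82 = 14.

14 miles longer than the optimal tour.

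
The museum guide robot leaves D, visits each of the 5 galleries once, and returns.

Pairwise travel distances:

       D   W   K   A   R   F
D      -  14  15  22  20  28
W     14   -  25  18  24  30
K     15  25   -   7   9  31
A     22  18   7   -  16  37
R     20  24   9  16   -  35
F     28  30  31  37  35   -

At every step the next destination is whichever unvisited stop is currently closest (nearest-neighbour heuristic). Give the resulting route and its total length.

111 along D → W → A → K → R → F → D.

D → [W:14 / K:15 / R:20 / A:22 / F:28] → W (14)
W → [A:18 / R:24 / K:25 / F:30] → A (18)
A → [K:7 / R:16 / F:37] → K (7)
K → [R:9 / F:31] → R (9)
R → [F:35] → F (35)
Return F→D: 28.
Total = 14 + 18 + 7 + 9 + 35 + 28 = 111.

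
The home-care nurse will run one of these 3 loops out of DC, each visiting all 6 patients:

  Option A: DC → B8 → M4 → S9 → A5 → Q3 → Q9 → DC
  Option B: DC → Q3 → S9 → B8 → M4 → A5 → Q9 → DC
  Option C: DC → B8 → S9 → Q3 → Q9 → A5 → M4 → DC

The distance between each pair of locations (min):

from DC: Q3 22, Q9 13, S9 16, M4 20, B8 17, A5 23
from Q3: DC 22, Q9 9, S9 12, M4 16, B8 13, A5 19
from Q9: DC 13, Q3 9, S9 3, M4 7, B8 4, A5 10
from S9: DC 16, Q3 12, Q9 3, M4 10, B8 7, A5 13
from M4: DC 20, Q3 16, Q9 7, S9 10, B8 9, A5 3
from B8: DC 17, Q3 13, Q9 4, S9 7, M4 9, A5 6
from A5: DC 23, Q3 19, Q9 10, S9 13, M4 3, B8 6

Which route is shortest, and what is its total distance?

Option A: 17 + 9 + 10 + 13 + 19 + 9 + 13 = 90
Option B: 22 + 12 + 7 + 9 + 3 + 10 + 13 = 76
Option C: 17 + 7 + 12 + 9 + 10 + 3 + 20 = 78

76 min — Option B is the shortest.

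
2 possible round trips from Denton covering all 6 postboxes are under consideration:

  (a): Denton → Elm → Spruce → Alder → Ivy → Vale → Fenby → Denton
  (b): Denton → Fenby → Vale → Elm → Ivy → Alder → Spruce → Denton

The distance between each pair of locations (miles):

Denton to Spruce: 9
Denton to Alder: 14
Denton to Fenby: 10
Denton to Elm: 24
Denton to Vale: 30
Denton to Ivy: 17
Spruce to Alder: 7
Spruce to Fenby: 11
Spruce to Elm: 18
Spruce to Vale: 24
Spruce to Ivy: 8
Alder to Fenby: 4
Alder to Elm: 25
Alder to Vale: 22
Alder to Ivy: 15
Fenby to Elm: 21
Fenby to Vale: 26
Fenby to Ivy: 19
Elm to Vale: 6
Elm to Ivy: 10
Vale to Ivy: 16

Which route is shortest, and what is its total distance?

(a): 24 + 18 + 7 + 15 + 16 + 26 + 10 = 116
(b): 10 + 26 + 6 + 10 + 15 + 7 + 9 = 83

Shortest is (b), total 83 miles.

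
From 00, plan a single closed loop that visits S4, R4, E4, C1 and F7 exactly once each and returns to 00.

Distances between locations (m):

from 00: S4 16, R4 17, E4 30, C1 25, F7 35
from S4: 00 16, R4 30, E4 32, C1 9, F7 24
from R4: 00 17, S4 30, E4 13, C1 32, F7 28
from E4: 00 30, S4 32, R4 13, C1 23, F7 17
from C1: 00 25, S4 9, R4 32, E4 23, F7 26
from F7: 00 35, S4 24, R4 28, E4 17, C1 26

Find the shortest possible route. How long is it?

98 m — the shortest possible round trip.

With 5 stops there are 5!/2 = 60 distinct round trips (a route and its reverse cost the same).
00-S4-R4-E4-C1-F7-00: 16+30+13+23+26+35 = 143
00-S4-R4-E4-F7-C1-00: 16+30+13+17+26+25 = 127
00-S4-R4-C1-E4-F7-00: 16+30+32+23+17+35 = 153
00-S4-R4-C1-F7-E4-00: 16+30+32+26+17+30 = 151
00-S4-R4-F7-E4-C1-00: 16+30+28+17+23+25 = 139
00-S4-R4-F7-C1-E4-00: 16+30+28+26+23+30 = 153
00-S4-E4-R4-C1-F7-00: 16+32+13+32+26+35 = 154
00-S4-E4-R4-F7-C1-00: 16+32+13+28+26+25 = 140
00-S4-E4-C1-R4-F7-00: 16+32+23+32+28+35 = 166
00-S4-E4-C1-F7-R4-00: 16+32+23+26+28+17 = 142
00-S4-E4-F7-R4-C1-00: 16+32+17+28+32+25 = 150
00-S4-E4-F7-C1-R4-00: 16+32+17+26+32+17 = 140
00-S4-C1-R4-E4-F7-00: 16+9+32+13+17+35 = 122
00-S4-C1-R4-F7-E4-00: 16+9+32+28+17+30 = 132
… (46 more)
00-S4-C1-F7-E4-R4-00: 16+9+26+17+13+17 = 98  ← best
The minimum is 98.
One optimal route: 00 → S4 → C1 → F7 → E4 → R4 → 00 (or its reverse).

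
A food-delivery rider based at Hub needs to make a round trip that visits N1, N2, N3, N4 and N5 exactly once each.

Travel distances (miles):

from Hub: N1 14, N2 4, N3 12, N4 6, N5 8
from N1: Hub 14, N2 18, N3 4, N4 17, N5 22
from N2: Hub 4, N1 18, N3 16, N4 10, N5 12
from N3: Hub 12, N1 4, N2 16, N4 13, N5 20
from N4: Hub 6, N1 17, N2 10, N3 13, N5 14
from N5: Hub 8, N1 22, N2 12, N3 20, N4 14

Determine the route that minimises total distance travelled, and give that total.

61 miles — the shortest possible round trip.

Hub - N1 - N2 - N3 - N4 - N5 - Hub: 14+18+16+13+14+8 = 83
Hub - N1 - N2 - N3 - N5 - N4 - Hub: 14+18+16+20+14+6 = 88
Hub - N1 - N2 - N4 - N3 - N5 - Hub: 14+18+10+13+20+8 = 83
Hub - N1 - N2 - N4 - N5 - N3 - Hub: 14+18+10+14+20+12 = 88
Hub - N1 - N2 - N5 - N3 - N4 - Hub: 14+18+12+20+13+6 = 83
Hub - N1 - N2 - N5 - N4 - N3 - Hub: 14+18+12+14+13+12 = 83
Hub - N1 - N3 - N2 - N4 - N5 - Hub: 14+4+16+10+14+8 = 66
Hub - N1 - N3 - N2 - N5 - N4 - Hub: 14+4+16+12+14+6 = 66
Hub - N1 - N3 - N4 - N2 - N5 - Hub: 14+4+13+10+12+8 = 61
Hub - N1 - N3 - N4 - N5 - N2 - Hub: 14+4+13+14+12+4 = 61
Hub - N1 - N3 - N5 - N2 - N4 - Hub: 14+4+20+12+10+6 = 66
Hub - N1 - N3 - N5 - N4 - N2 - Hub: 14+4+20+14+10+4 = 66
Hub - N1 - N4 - N2 - N3 - N5 - Hub: 14+17+10+16+20+8 = 85
Hub - N1 - N4 - N2 - N5 - N3 - Hub: 14+17+10+12+20+12 = 85
… (46 more)
The minimum is 61.
One optimal route: Hub → N1 → N3 → N4 → N2 → N5 → Hub (or its reverse).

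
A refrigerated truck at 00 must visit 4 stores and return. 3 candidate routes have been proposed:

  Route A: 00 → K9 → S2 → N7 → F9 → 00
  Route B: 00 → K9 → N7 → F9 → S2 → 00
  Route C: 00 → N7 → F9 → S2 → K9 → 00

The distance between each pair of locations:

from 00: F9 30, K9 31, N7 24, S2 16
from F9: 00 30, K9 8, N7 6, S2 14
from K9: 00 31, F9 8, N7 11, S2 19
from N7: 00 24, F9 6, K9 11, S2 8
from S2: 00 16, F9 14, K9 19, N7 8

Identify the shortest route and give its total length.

78 — Route B is the shortest.

Route A: 31 + 19 + 8 + 6 + 30 = 94
Route B: 31 + 11 + 6 + 14 + 16 = 78
Route C: 24 + 6 + 14 + 19 + 31 = 94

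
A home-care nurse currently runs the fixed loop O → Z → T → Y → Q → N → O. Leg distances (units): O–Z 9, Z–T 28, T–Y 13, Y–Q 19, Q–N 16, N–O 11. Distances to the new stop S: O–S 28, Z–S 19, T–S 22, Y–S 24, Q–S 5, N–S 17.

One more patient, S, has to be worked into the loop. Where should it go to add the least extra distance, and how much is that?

Insertion cost between consecutive stops i–j is d(i,S) + d(S,j) − d(i,j):
  between O and Z: 28 + 19 − 9 = 38
  between Z and T: 19 + 22 − 28 = 13
  between T and Y: 22 + 24 − 13 = 33
  between Y and Q: 24 + 5 − 19 = 10
  between Q and N: 5 + 17 − 16 = 6
  between N and O: 17 + 28 − 11 = 34
Cheapest insertion is between Q and N, adding 6.
New total = 96 + 6 = 102.

Adding 6 by placing S on the Q–N leg.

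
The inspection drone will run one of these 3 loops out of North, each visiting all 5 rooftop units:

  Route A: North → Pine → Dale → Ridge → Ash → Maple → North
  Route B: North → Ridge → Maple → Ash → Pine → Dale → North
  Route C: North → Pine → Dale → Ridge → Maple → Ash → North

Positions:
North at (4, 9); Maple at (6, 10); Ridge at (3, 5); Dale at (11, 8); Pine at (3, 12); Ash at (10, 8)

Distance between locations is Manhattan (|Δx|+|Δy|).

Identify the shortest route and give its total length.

46 — Route A is the shortest.

Route A: 4 + 12 + 11 + 10 + 6 + 3 = 46
Route B: 5 + 8 + 6 + 11 + 12 + 8 = 50
Route C: 4 + 12 + 11 + 8 + 6 + 7 = 48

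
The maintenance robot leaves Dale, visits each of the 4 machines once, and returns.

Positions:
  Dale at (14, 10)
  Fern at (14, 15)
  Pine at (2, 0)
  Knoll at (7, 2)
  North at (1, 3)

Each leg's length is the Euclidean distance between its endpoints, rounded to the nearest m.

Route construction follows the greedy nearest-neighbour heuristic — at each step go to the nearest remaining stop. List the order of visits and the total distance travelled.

Total distance 43 m via the nearest-neighbour route Dale → Fern → Knoll → Pine → North → Dale.

Dale → [Fern:5 / Knoll:11 / North:15 / Pine:16] → Fern (5)
Fern → [Knoll:15 / North:18 / Pine:19] → Knoll (15)
Knoll → [Pine:5 / North:6] → Pine (5)
Pine → [North:3] → North (3)
Return North→Dale: 15.
Total = 5 + 15 + 5 + 3 + 15 = 43.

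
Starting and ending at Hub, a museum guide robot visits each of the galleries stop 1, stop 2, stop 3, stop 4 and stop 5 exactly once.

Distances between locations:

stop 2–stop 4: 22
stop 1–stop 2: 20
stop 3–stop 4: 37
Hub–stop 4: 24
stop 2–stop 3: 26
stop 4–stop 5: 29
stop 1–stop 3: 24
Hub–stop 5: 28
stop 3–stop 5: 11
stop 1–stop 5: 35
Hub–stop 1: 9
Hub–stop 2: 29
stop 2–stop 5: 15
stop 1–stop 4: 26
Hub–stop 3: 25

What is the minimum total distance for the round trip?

105 — the shortest possible round trip.

There are 60 distinct closed tours to check (reversals are equivalent).
Hub - stop 1 - stop 2 - stop 3 - stop 4 - stop 5 - Hub: 9+20+26+37+29+28 = 149
Hub - stop 1 - stop 2 - stop 3 - stop 5 - stop 4 - Hub: 9+20+26+11+29+24 = 119
Hub - stop 1 - stop 2 - stop 4 - stop 3 - stop 5 - Hub: 9+20+22+37+11+28 = 127
Hub - stop 1 - stop 2 - stop 4 - stop 5 - stop 3 - Hub: 9+20+22+29+11+25 = 116
Hub - stop 1 - stop 2 - stop 5 - stop 3 - stop 4 - Hub: 9+20+15+11+37+24 = 116
Hub - stop 1 - stop 2 - stop 5 - stop 4 - stop 3 - Hub: 9+20+15+29+37+25 = 135
Hub - stop 1 - stop 3 - stop 2 - stop 4 - stop 5 - Hub: 9+24+26+22+29+28 = 138
Hub - stop 1 - stop 3 - stop 2 - stop 5 - stop 4 - Hub: 9+24+26+15+29+24 = 127
Hub - stop 1 - stop 3 - stop 4 - stop 2 - stop 5 - Hub: 9+24+37+22+15+28 = 135
Hub - stop 1 - stop 3 - stop 4 - stop 5 - stop 2 - Hub: 9+24+37+29+15+29 = 143
Hub - stop 1 - stop 3 - stop 5 - stop 2 - stop 4 - Hub: 9+24+11+15+22+24 = 105
Hub - stop 1 - stop 3 - stop 5 - stop 4 - stop 2 - Hub: 9+24+11+29+22+29 = 124
Hub - stop 1 - stop 4 - stop 2 - stop 3 - stop 5 - Hub: 9+26+22+26+11+28 = 122
Hub - stop 1 - stop 4 - stop 2 - stop 5 - stop 3 - Hub: 9+26+22+15+11+25 = 108
… (46 more)
The minimum is 105.
One optimal route: Hub → stop 1 → stop 3 → stop 5 → stop 2 → stop 4 → Hub (or its reverse).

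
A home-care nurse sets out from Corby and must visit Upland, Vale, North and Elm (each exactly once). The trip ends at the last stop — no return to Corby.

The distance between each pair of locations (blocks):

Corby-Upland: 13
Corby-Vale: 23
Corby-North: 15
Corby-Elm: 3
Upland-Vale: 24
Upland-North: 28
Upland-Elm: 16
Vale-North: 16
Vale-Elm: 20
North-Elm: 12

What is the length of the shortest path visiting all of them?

Minimum one-way distance = 55 blocks.

There are 4! = 24 possible orderings.
Corby→Upland→Vale→North→Elm: 13+24+16+12 = 65
Corby→Upland→Vale→Elm→North: 13+24+20+12 = 69
Corby→Upland→North→Vale→Elm: 13+28+16+20 = 77
Corby→Upland→North→Elm→Vale: 13+28+12+20 = 73
Corby→Upland→Elm→Vale→North: 13+16+20+16 = 65
Corby→Upland→Elm→North→Vale: 13+16+12+16 = 57
Corby→Vale→Upland→North→Elm: 23+24+28+12 = 87
Corby→Vale→Upland→Elm→North: 23+24+16+12 = 75
Corby→Vale→North→Upland→Elm: 23+16+28+16 = 83
Corby→Vale→North→Elm→Upland: 23+16+12+16 = 67
Corby→Vale→Elm→Upland→North: 23+20+16+28 = 87
Corby→Vale→Elm→North→Upland: 23+20+12+28 = 83
Corby→North→Upland→Vale→Elm: 15+28+24+20 = 87
Corby→North→Upland→Elm→Vale: 15+28+16+20 = 79
… (10 more)
Corby→Elm→North→Vale→Upland: 3+12+16+24 = 55  ← best
The minimum is 55.
One shortest path: Corby → Elm → North → Vale → Upland.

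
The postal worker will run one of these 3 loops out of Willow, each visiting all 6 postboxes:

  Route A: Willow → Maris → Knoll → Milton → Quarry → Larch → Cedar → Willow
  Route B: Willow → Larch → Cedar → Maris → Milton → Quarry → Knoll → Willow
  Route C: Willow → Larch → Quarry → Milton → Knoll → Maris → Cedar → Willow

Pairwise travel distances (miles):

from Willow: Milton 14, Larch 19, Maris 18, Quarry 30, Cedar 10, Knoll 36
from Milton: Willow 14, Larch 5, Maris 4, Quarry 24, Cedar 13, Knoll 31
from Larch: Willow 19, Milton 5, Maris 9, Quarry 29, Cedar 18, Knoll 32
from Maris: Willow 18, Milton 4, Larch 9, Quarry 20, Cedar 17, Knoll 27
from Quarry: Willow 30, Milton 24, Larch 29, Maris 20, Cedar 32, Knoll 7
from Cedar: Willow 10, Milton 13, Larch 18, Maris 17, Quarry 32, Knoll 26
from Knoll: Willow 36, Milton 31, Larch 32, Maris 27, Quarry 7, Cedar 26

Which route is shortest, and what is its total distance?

Route A: 18 + 27 + 31 + 24 + 29 + 18 + 10 = 157
Route B: 19 + 18 + 17 + 4 + 24 + 7 + 36 = 125
Route C: 19 + 29 + 24 + 31 + 27 + 17 + 10 = 157

Shortest is Route B, total 125 miles.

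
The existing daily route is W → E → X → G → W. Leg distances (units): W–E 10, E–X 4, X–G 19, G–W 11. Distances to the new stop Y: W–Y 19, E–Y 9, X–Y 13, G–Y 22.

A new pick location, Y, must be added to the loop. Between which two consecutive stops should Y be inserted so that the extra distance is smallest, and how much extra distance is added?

Insertion cost between consecutive stops i–j is d(i,Y) + d(Y,j) − d(i,j):
  between W and E: 19 + 9 − 10 = 18
  between E and X: 9 + 13 − 4 = 18
  between X and G: 13 + 22 − 19 = 16
  between G and W: 22 + 19 − 11 = 30
Cheapest insertion is between X and G, adding 16.
New total = 44 + 16 = 60.

Adding 16 by placing Y on the X–G leg.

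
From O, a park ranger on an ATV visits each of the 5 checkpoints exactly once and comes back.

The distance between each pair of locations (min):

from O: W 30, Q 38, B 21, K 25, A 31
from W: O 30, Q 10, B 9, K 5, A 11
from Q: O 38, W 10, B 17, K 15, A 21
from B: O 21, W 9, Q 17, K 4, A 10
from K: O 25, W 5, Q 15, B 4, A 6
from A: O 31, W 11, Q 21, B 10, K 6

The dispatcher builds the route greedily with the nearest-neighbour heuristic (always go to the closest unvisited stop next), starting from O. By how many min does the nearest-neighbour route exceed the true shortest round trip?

Excess over optimum: 2 min.

From O: B=21, K=25, W=30, A=31, Q=38 → choose B (21).
From B: K=4, W=9, A=10, Q=17 → choose K (4).
From K: W=5, A=6, Q=15 → choose W (5).
From W: Q=10, A=11 → choose Q (10).
From Q: A=21 → choose A (21).
NN route O → B → K → W → Q → A → O costs 92.
Optimal: O → Q → W → K → A → B → O costs 90 (by enumerating all 60 distinct tours).
Excess = 92 − 90 = 2.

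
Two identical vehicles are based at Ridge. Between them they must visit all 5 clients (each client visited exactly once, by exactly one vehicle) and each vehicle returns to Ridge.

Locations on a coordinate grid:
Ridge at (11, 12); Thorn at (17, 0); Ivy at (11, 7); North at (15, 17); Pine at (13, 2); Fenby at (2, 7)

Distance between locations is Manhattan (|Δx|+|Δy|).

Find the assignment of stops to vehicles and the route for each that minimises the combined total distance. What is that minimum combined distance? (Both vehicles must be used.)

72 — the smallest possible combined total.

Check every non-empty split of the stops between the two vehicles; for each half take its own optimal tour:
  {Thorn} + {Ivy, North, Pine, Fenby}: 36 + 56 = 92
  {Ivy} + {Thorn, North, Pine, Fenby}: 10 + 64 = 74
  {Thorn, Ivy} + {North, Pine, Fenby}: 36 + 56 = 92
  {North} + {Thorn, Ivy, Pine, Fenby}: 18 + 54 = 72
  {Thorn, North} + {Ivy, Pine, Fenby}: 46 + 42 = 88
  {Ivy, North} + {Thorn, Pine, Fenby}: 28 + 54 = 82
  … (15 splits in total)
Best: vehicle 1 Ridge → North → Ridge = 18; vehicle 2 Ridge → Thorn → Pine → Ivy → Fenby → Ridge = 54; combined 72.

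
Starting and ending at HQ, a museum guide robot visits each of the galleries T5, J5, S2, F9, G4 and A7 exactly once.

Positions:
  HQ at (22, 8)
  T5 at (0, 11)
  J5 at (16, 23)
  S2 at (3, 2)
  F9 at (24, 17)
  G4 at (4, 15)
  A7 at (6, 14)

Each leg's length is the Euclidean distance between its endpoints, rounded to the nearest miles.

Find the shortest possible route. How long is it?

With 6 stops there are 6!/2 = 360 distinct round trips (a route and its reverse cost the same).
HQ → T5 → J5 → S2 → F9 → G4 → A7 → HQ: 22+20+25+26+20+2+17 = 132
HQ → T5 → J5 → S2 → F9 → A7 → G4 → HQ: 22+20+25+26+18+2+19 = 132
HQ → T5 → J5 → S2 → G4 → F9 → A7 → HQ: 22+20+25+13+20+18+17 = 135
HQ → T5 → J5 → S2 → G4 → A7 → F9 → HQ: 22+20+25+13+2+18+9 = 109
HQ → T5 → J5 → S2 → A7 → F9 → G4 → HQ: 22+20+25+12+18+20+19 = 136
HQ → T5 → J5 → S2 → A7 → G4 → F9 → HQ: 22+20+25+12+2+20+9 = 110
HQ → T5 → J5 → F9 → S2 → G4 → A7 → HQ: 22+20+10+26+13+2+17 = 110
HQ → T5 → J5 → F9 → S2 → A7 → G4 → HQ: 22+20+10+26+12+2+19 = 111
… (352 more)
HQ → S2 → T5 → G4 → A7 → J5 → F9 → HQ: 20+9+6+2+13+10+9 = 69  ← best
The minimum is 69.
One optimal route: HQ → S2 → T5 → G4 → A7 → J5 → F9 → HQ (or its reverse).

Minimum total distance: 69 miles.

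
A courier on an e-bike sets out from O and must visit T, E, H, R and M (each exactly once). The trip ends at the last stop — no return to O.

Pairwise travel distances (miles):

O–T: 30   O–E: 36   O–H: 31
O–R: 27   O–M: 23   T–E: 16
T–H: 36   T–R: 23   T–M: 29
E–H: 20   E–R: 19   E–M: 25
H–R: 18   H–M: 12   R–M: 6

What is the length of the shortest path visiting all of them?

There are 5! = 120 possible orderings.
O→T→E→H→R→M: 30+16+20+18+6 = 90
O→T→E→H→M→R: 30+16+20+12+6 = 84
O→T→E→R→H→M: 30+16+19+18+12 = 95
O→T→E→R→M→H: 30+16+19+6+12 = 83
O→T→E→M→H→R: 30+16+25+12+18 = 101
O→T→E→M→R→H: 30+16+25+6+18 = 95
O→T→H→E→R→M: 30+36+20+19+6 = 111
O→T→H→E→M→R: 30+36+20+25+6 = 117
O→T→H→R→E→M: 30+36+18+19+25 = 128
O→T→H→R→M→E: 30+36+18+6+25 = 115
O→T→H→M→E→R: 30+36+12+25+19 = 122
O→T→H→M→R→E: 30+36+12+6+19 = 103
O→T→R→E→H→M: 30+23+19+20+12 = 104
O→T→R→E→M→H: 30+23+19+25+12 = 109
… (106 more)
O→R→M→H→E→T: 27+6+12+20+16 = 81  ← best
The minimum is 81.
One shortest path: O → R → M → H → E → T.

81 miles — the minimum one-way total.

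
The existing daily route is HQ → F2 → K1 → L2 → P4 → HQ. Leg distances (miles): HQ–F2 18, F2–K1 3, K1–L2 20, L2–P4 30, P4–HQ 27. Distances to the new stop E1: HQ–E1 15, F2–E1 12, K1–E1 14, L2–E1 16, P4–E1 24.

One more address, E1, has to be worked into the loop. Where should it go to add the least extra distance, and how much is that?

Insertion cost between consecutive stops i–j is d(i,E1) + d(E1,j) − d(i,j):
  between HQ and F2: 15 + 12 − 18 = 9
  between F2 and K1: 12 + 14 − 3 = 23
  between K1 and L2: 14 + 16 − 20 = 10
  between L2 and P4: 16 + 24 − 30 = 10
  between P4 and HQ: 24 + 15 − 27 = 12
Cheapest insertion is between HQ and F2, adding 9.
New total = 98 + 9 = 107.

Minimum extra distance: 9 miles, inserting E1 between HQ and F2.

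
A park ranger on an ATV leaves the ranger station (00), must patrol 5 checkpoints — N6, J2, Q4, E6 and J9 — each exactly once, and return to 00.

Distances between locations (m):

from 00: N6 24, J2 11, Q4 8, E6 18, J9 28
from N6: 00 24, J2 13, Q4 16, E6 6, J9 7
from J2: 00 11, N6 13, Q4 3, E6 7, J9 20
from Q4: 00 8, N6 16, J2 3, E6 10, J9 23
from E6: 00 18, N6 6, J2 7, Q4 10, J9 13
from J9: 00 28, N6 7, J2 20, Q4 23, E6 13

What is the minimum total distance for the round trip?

Minimum total distance: 59 m.

00→N6→J2→Q4→E6→J9→00: 24+13+3+10+13+28 = 91
00→N6→J2→Q4→J9→E6→00: 24+13+3+23+13+18 = 94
00→N6→J2→E6→Q4→J9→00: 24+13+7+10+23+28 = 105
00→N6→J2→E6→J9→Q4→00: 24+13+7+13+23+8 = 88
00→N6→J2→J9→Q4→E6→00: 24+13+20+23+10+18 = 108
00→N6→J2→J9→E6→Q4→00: 24+13+20+13+10+8 = 88
00→N6→Q4→J2→E6→J9→00: 24+16+3+7+13+28 = 91
00→N6→Q4→J2→J9→E6→00: 24+16+3+20+13+18 = 94
00→N6→Q4→E6→J2→J9→00: 24+16+10+7+20+28 = 105
00→N6→Q4→E6→J9→J2→00: 24+16+10+13+20+11 = 94
00→N6→Q4→J9→J2→E6→00: 24+16+23+20+7+18 = 108
00→N6→Q4→J9→E6→J2→00: 24+16+23+13+7+11 = 94
00→N6→E6→J2→Q4→J9→00: 24+6+7+3+23+28 = 91
00→N6→E6→J2→J9→Q4→00: 24+6+7+20+23+8 = 88
… (46 more)
00→Q4→J2→E6→N6→J9→00: 8+3+7+6+7+28 = 59  ← best
The minimum is 59.
One optimal route: 00 → Q4 → J2 → E6 → N6 → J9 → 00 (or its reverse).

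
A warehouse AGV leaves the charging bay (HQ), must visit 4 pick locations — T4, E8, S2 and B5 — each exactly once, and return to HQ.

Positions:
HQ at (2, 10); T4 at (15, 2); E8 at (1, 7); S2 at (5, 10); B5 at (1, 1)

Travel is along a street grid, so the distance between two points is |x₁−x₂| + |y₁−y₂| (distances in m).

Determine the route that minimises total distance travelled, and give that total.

Shortest round trip = 46 m.

HQ→T4→E8→S2→B5→HQ: 21+19+7+13+10 = 70
HQ→T4→E8→B5→S2→HQ: 21+19+6+13+3 = 62
HQ→T4→S2→E8→B5→HQ: 21+18+7+6+10 = 62
HQ→T4→S2→B5→E8→HQ: 21+18+13+6+4 = 62
HQ→T4→B5→E8→S2→HQ: 21+15+6+7+3 = 52
HQ→T4→B5→S2→E8→HQ: 21+15+13+7+4 = 60
HQ→E8→T4→S2→B5→HQ: 4+19+18+13+10 = 64
HQ→E8→T4→B5→S2→HQ: 4+19+15+13+3 = 54
HQ→E8→S2→T4→B5→HQ: 4+7+18+15+10 = 54
HQ→E8→B5→T4→S2→HQ: 4+6+15+18+3 = 46
HQ→S2→T4→E8→B5→HQ: 3+18+19+6+10 = 56
HQ→S2→E8→T4→B5→HQ: 3+7+19+15+10 = 54
The minimum is 46.
One optimal route: HQ → E8 → B5 → T4 → S2 → HQ (or its reverse).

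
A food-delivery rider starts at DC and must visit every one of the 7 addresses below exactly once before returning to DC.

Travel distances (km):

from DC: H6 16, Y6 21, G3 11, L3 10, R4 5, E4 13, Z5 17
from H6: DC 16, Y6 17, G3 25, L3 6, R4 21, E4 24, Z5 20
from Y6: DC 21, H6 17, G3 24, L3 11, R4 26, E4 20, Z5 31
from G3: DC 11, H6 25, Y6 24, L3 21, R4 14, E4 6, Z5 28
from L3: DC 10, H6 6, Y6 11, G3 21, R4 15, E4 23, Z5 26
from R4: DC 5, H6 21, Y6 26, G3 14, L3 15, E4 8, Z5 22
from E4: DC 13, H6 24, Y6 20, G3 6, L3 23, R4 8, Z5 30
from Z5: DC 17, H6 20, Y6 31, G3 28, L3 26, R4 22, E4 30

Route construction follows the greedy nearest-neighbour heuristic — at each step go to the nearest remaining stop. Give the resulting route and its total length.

DC → [R4:5 / L3:10 / G3:11 / E4:13 / H6:16 / Z5:17 / Y6:21] → R4 (5)
R4 → [E4:8 / G3:14 / L3:15 / H6:21 / Z5:22 / Y6:26] → E4 (8)
E4 → [G3:6 / Y6:20 / L3:23 / H6:24 / Z5:30] → G3 (6)
G3 → [L3:21 / Y6:24 / H6:25 / Z5:28] → L3 (21)
L3 → [H6:6 / Y6:11 / Z5:26] → H6 (6)
H6 → [Y6:17 / Z5:20] → Y6 (17)
Y6 → [Z5:31] → Z5 (31)
Return Z5→DC: 17.
Total = 5 + 8 + 6 + 21 + 6 + 17 + 31 + 17 = 111.

Total distance 111 km via the nearest-neighbour route DC → R4 → E4 → G3 → L3 → H6 → Y6 → Z5 → DC.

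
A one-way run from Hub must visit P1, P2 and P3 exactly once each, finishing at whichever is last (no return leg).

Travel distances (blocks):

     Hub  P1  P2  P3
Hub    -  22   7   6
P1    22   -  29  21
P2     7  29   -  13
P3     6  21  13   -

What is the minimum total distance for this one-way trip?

Shortest open route: 41 blocks.

There are 3! = 6 possible orderings.
Hub→P1→P2→P3: 22+29+13 = 64
Hub→P1→P3→P2: 22+21+13 = 56
Hub→P2→P1→P3: 7+29+21 = 57
Hub→P2→P3→P1: 7+13+21 = 41
Hub→P3→P1→P2: 6+21+29 = 56
Hub→P3→P2→P1: 6+13+29 = 48
The minimum is 41.
One shortest path: Hub → P2 → P3 → P1.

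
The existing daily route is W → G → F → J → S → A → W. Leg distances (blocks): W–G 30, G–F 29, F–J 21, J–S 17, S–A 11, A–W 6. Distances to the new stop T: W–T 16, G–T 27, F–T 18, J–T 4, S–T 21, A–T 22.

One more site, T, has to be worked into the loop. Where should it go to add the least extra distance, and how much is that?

Insertion cost between consecutive stops i–j is d(i,T) + d(T,j) − d(i,j):
  between W and G: 16 + 27 − 30 = 13
  between G and F: 27 + 18 − 29 = 16
  between F and J: 18 + 4 − 21 = 1
  between J and S: 4 + 21 − 17 = 8
  between S and A: 21 + 22 − 11 = 32
  between A and W: 22 + 16 − 6 = 32
Cheapest insertion is between F and J, adding 1.
New total = 114 + 1 = 115.

+1 blocks — insert T between F and J.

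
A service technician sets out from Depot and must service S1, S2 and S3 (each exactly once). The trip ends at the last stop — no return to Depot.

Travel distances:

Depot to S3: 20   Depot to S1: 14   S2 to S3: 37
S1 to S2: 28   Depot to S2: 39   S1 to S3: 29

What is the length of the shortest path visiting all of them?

Minimum one-way distance = 77.

There are 3! = 6 possible orderings.
Depot - S1 - S2 - S3: 14+28+37 = 79
Depot - S1 - S3 - S2: 14+29+37 = 80
Depot - S2 - S1 - S3: 39+28+29 = 96
Depot - S2 - S3 - S1: 39+37+29 = 105
Depot - S3 - S1 - S2: 20+29+28 = 77
Depot - S3 - S2 - S1: 20+37+28 = 85
The minimum is 77.
One shortest path: Depot → S3 → S1 → S2.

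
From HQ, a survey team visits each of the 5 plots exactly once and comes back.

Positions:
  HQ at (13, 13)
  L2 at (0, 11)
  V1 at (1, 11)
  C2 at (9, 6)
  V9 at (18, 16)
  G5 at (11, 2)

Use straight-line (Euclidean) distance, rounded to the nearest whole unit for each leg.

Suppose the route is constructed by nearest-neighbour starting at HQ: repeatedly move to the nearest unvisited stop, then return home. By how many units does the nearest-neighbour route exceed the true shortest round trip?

The nearest-neighbour route is 1 longer than optimal.

HQ: V9=6, C2=8, G5=11, V1=12, L2=13 ⇒ V9
V9: C2=13, G5=16, V1=18, L2=19 ⇒ C2
C2: G5=4, V1=9, L2=10 ⇒ G5
G5: V1=13, L2=14 ⇒ V1
V1: L2=1 ⇒ L2
NN route HQ → V9 → C2 → G5 → V1 → L2 → HQ costs 50.
Optimal: HQ → L2 → V1 → C2 → G5 → V9 → HQ costs 49 (by enumerating all 60 distinct tours).
Excess = 50 − 49 = 1.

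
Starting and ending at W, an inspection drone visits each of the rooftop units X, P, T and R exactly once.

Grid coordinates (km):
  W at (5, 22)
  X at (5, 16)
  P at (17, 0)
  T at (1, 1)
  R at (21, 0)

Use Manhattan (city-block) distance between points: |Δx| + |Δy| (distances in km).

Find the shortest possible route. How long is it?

There are 12 distinct closed tours to check (reversals are equivalent).
W-X-P-T-R-W: 6+28+17+21+38 = 110
W-X-P-R-T-W: 6+28+4+21+25 = 84
W-X-T-P-R-W: 6+19+17+4+38 = 84
W-X-T-R-P-W: 6+19+21+4+34 = 84
W-X-R-P-T-W: 6+32+4+17+25 = 84
W-X-R-T-P-W: 6+32+21+17+34 = 110
W-P-X-T-R-W: 34+28+19+21+38 = 140
W-P-X-R-T-W: 34+28+32+21+25 = 140
W-P-T-X-R-W: 34+17+19+32+38 = 140
W-P-R-X-T-W: 34+4+32+19+25 = 114
W-T-X-P-R-W: 25+19+28+4+38 = 114
W-T-P-X-R-W: 25+17+28+32+38 = 140
The minimum is 84.
One optimal route: W → X → P → R → T → W (or its reverse).

Minimum total distance: 84 km.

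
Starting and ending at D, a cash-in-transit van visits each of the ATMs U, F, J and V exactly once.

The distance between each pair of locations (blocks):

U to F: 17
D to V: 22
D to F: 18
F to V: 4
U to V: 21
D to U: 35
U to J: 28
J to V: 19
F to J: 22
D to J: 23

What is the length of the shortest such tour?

Minimum total distance: 94 blocks.

D→U→F→J→V→D: 35+17+22+19+22 = 115
D→U→F→V→J→D: 35+17+4+19+23 = 98
D→U→J→F→V→D: 35+28+22+4+22 = 111
D→U→J→V→F→D: 35+28+19+4+18 = 104
D→U→V→F→J→D: 35+21+4+22+23 = 105
D→U→V→J→F→D: 35+21+19+22+18 = 115
D→F→U→J→V→D: 18+17+28+19+22 = 104
D→F→U→V→J→D: 18+17+21+19+23 = 98
D→F→J→U→V→D: 18+22+28+21+22 = 111
D→F→V→U→J→D: 18+4+21+28+23 = 94
D→J→U→F→V→D: 23+28+17+4+22 = 94
D→J→F→U→V→D: 23+22+17+21+22 = 105
The minimum is 94.
One optimal route: D → F → V → U → J → D (or its reverse).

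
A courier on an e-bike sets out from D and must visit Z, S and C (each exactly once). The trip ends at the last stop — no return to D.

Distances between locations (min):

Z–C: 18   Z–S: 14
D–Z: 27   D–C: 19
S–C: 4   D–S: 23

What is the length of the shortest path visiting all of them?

There are 3! = 6 possible orderings.
D → Z → S → C: 27+14+4 = 45
D → Z → C → S: 27+18+4 = 49
D → S → Z → C: 23+14+18 = 55
D → S → C → Z: 23+4+18 = 45
D → C → Z → S: 19+18+14 = 51
D → C → S → Z: 19+4+14 = 37
The minimum is 37.
One shortest path: D → C → S → Z.

Shortest open route: 37 min.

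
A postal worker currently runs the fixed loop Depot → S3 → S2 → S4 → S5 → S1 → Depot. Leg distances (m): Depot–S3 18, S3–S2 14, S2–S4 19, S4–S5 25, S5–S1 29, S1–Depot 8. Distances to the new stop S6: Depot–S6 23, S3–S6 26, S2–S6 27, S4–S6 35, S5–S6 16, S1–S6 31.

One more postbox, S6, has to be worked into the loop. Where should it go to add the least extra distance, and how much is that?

Insertion cost between consecutive stops i–j is d(i,S6) + d(S6,j) − d(i,j):
  between Depot and S3: 23 + 26 − 18 = 31
  between S3 and S2: 26 + 27 − 14 = 39
  between S2 and S4: 27 + 35 − 19 = 43
  between S4 and S5: 35 + 16 − 25 = 26
  between S5 and S1: 16 + 31 − 29 = 18
  between S1 and Depot: 31 + 23 − 8 = 46
Cheapest insertion is between S5 and S1, adding 18.
New total = 113 + 18 = 131.

Minimum extra distance: 18 m, inserting S6 between S5 and S1.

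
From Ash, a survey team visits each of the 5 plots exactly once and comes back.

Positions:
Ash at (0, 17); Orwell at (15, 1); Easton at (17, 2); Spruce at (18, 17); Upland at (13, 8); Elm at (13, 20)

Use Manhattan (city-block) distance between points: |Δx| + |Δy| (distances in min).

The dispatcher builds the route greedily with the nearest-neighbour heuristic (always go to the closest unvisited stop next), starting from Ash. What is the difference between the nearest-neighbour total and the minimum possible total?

From Ash: Elm=16, Spruce=18, Upland=22, Orwell=31, Easton=32 → choose Elm (16).
From Elm: Spruce=8, Upland=12, Orwell=21, Easton=22 → choose Spruce (8).
From Spruce: Upland=14, Easton=16, Orwell=19 → choose Upland (14).
From Upland: Orwell=9, Easton=10 → choose Orwell (9).
From Orwell: Easton=3 → choose Easton (3).
NN route Ash → Elm → Spruce → Upland → Orwell → Easton → Ash costs 82.
Optimal: Ash → Spruce → Easton → Orwell → Upland → Elm → Ash costs 74 (by enumerating all 60 distinct tours).
Excess = 82 − 74 = 8.

Excess over optimum: 8 min.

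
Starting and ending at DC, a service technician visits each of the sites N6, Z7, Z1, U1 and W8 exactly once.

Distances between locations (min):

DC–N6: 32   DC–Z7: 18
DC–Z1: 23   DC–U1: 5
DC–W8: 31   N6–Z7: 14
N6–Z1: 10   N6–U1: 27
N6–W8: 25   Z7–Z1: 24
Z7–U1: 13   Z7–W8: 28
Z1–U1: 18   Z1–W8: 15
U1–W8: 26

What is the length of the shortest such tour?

Minimum total distance: 88 min.

There are 60 distinct closed tours to check (reversals are equivalent).
DC → N6 → Z7 → Z1 → U1 → W8 → DC: 32+14+24+18+26+31 = 145
DC → N6 → Z7 → Z1 → W8 → U1 → DC: 32+14+24+15+26+5 = 116
DC → N6 → Z7 → U1 → Z1 → W8 → DC: 32+14+13+18+15+31 = 123
DC → N6 → Z7 → U1 → W8 → Z1 → DC: 32+14+13+26+15+23 = 123
DC → N6 → Z7 → W8 → Z1 → U1 → DC: 32+14+28+15+18+5 = 112
DC → N6 → Z7 → W8 → U1 → Z1 → DC: 32+14+28+26+18+23 = 141
DC → N6 → Z1 → Z7 → U1 → W8 → DC: 32+10+24+13+26+31 = 136
DC → N6 → Z1 → Z7 → W8 → U1 → DC: 32+10+24+28+26+5 = 125
DC → N6 → Z1 → U1 → Z7 → W8 → DC: 32+10+18+13+28+31 = 132
DC → N6 → Z1 → U1 → W8 → Z7 → DC: 32+10+18+26+28+18 = 132
DC → N6 → Z1 → W8 → Z7 → U1 → DC: 32+10+15+28+13+5 = 103
DC → N6 → Z1 → W8 → U1 → Z7 → DC: 32+10+15+26+13+18 = 114
DC → N6 → U1 → Z7 → Z1 → W8 → DC: 32+27+13+24+15+31 = 142
DC → N6 → U1 → Z7 → W8 → Z1 → DC: 32+27+13+28+15+23 = 138
… (46 more)
DC → Z7 → N6 → Z1 → W8 → U1 → DC: 18+14+10+15+26+5 = 88  ← best
The minimum is 88.
One optimal route: DC → Z7 → N6 → Z1 → W8 → U1 → DC (or its reverse).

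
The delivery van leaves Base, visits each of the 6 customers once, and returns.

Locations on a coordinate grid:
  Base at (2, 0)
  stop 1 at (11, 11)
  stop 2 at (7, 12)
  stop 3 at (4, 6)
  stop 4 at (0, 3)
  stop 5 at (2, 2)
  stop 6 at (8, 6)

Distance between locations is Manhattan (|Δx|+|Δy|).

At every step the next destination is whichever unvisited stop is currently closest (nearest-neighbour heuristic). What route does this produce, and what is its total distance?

From Base: distances to unvisited — stop 5=2, stop 4=5, stop 3=8, stop 6=12, stop 2=17, stop 1=20. Nearest is stop 5 (2).
From stop 5: distances to unvisited — stop 4=3, stop 3=6, stop 6=10, stop 2=15, stop 1=18. Nearest is stop 4 (3).
From stop 4: distances to unvisited — stop 3=7, stop 6=11, stop 2=16, stop 1=19. Nearest is stop 3 (7).
From stop 3: distances to unvisited — stop 6=4, stop 2=9, stop 1=12. Nearest is stop 6 (4).
From stop 6: distances to unvisited — stop 2=7, stop 1=8. Nearest is stop 2 (7).
From stop 2: distances to unvisited — stop 1=5. Nearest is stop 1 (5).
Return stop 1→Base: 20.
Total = 2 + 3 + 7 + 4 + 7 + 5 + 20 = 48.

Total distance 48 via the nearest-neighbour route Base → stop 5 → stop 4 → stop 3 → stop 6 → stop 2 → stop 1 → Base.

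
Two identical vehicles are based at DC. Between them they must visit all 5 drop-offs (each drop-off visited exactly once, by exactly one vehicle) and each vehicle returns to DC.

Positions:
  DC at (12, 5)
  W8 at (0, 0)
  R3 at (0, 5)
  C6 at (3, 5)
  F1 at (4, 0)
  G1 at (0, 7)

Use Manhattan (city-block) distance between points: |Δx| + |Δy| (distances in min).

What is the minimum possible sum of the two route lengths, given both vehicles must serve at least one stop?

Check every non-empty split of the stops between the two vehicles; for each half take its own optimal tour:
  {W8} + {R3, C6, F1, G1}: 34 + 38 = 72
  {R3} + {W8, C6, F1, G1}: 24 + 38 = 62
  {W8, R3} + {C6, F1, G1}: 34 + 38 = 72
  {C6} + {W8, R3, F1, G1}: 18 + 38 = 56
  {W8, C6} + {R3, F1, G1}: 34 + 38 = 72
  {R3, C6} + {W8, F1, G1}: 24 + 38 = 62
  … (15 splits in total)
Best: vehicle 1 DC → C6 → DC = 18; vehicle 2 DC → R3 → G1 → W8 → F1 → DC = 38; combined 56.

Minimum combined distance: 56 min.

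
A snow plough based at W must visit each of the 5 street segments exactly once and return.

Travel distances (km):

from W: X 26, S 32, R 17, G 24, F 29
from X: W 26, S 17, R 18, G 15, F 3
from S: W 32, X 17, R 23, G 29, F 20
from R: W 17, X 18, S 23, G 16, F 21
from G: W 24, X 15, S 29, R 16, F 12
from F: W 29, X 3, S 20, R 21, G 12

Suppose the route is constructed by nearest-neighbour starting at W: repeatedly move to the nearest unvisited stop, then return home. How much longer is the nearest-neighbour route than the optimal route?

1 km longer than the optimal tour.

W: R=17, G=24, X=26, F=29, S=32 ⇒ R
R: G=16, X=18, F=21, S=23 ⇒ G
G: F=12, X=15, S=29 ⇒ F
F: X=3, S=20 ⇒ X
X: S=17 ⇒ S
NN route W → R → G → F → X → S → W costs 97.
Optimal: W → R → S → X → F → G → W costs 96 (by enumerating all 60 distinct tours).
Excess = 97 − 96 = 1.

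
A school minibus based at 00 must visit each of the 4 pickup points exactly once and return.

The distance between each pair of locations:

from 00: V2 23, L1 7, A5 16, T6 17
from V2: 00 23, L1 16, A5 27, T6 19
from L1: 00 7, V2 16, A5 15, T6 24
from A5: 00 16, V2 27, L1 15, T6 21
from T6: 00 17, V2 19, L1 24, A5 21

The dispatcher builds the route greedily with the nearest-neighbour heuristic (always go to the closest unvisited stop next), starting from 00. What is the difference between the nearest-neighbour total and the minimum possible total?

00: L1=7, A5=16, T6=17, V2=23 ⇒ L1
L1: A5=15, V2=16, T6=24 ⇒ A5
A5: T6=21, V2=27 ⇒ T6
T6: V2=19 ⇒ V2
NN route 00 → L1 → A5 → T6 → V2 → 00 costs 85.
Optimal: 00 → L1 → V2 → T6 → A5 → 00 costs 79 (by enumerating all 12 distinct tours).
Excess = 85 − 79 = 6.

Excess over optimum: 6.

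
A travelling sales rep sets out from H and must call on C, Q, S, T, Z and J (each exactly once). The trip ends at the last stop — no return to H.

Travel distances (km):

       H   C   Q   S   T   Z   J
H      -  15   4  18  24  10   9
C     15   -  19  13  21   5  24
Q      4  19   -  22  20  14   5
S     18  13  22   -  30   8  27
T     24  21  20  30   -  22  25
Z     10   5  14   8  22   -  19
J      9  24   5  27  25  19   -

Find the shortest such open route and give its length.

There are 6! = 720 possible orderings.
H - C - Q - S - T - Z - J: 15+19+22+30+22+19 = 127
H - C - Q - S - T - J - Z: 15+19+22+30+25+19 = 130
H - C - Q - S - Z - T - J: 15+19+22+8+22+25 = 111
H - C - Q - S - Z - J - T: 15+19+22+8+19+25 = 108
H - C - Q - S - J - T - Z: 15+19+22+27+25+22 = 130
H - C - Q - S - J - Z - T: 15+19+22+27+19+22 = 124
H - C - Q - T - S - Z - J: 15+19+20+30+8+19 = 111
H - C - Q - T - S - J - Z: 15+19+20+30+27+19 = 130
… (712 more)
H - Q - J - T - C - Z - S: 4+5+25+21+5+8 = 68  ← best
The minimum is 68.
One shortest path: H → Q → J → T → C → Z → S.

Shortest open route: 68 km.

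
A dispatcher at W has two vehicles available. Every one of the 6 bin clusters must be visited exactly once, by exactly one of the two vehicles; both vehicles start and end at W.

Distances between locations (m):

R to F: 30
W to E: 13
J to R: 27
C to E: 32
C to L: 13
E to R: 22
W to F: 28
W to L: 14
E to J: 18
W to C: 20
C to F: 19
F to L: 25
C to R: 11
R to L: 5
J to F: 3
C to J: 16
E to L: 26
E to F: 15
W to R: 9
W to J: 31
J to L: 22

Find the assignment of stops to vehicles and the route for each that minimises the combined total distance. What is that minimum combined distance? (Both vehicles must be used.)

92 m — the smallest possible combined total.

There are 2^5 − 1 = 31 ways to divide the 6 stops into two non-empty groups. For each, the best each vehicle can do is its own shortest tour through its group:
  {C} + {E, J, R, F, L}: 40 + 67 = 107
  {E} + {C, J, R, F, L}: 26 + 74 = 100
  {C, E} + {J, R, F, L}: 65 + 67 = 132
  {J} + {C, E, R, F, L}: 62 + 74 = 136
  {C, J} + {E, R, F, L}: 67 + 67 = 134
  {E, J} + {C, R, F, L}: 62 + 74 = 136
  … (31 splits in total)
  {R} + {C, E, J, F, L}: 18 + 74 = 92  ← best
Best: vehicle 1 W → R → W = 18; vehicle 2 W → E → F → J → C → L → W = 74; combined 92.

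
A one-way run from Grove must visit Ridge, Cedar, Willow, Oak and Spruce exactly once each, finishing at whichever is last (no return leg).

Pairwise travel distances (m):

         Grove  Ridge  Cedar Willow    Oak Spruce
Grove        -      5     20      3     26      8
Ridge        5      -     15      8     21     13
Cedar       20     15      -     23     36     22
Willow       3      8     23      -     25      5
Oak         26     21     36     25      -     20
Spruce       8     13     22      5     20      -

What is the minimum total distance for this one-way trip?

Minimum one-way distance = 64 m.

There are 5! = 120 possible orderings.
Grove→Ridge→Cedar→Willow→Oak→Spruce: 5+15+23+25+20 = 88
Grove→Ridge→Cedar→Willow→Spruce→Oak: 5+15+23+5+20 = 68
Grove→Ridge→Cedar→Oak→Willow→Spruce: 5+15+36+25+5 = 86
Grove→Ridge→Cedar→Oak→Spruce→Willow: 5+15+36+20+5 = 81
Grove→Ridge→Cedar→Spruce→Willow→Oak: 5+15+22+5+25 = 72
Grove→Ridge→Cedar→Spruce→Oak→Willow: 5+15+22+20+25 = 87
Grove→Ridge→Willow→Cedar→Oak→Spruce: 5+8+23+36+20 = 92
Grove→Ridge→Willow→Cedar→Spruce→Oak: 5+8+23+22+20 = 78
Grove→Ridge→Willow→Oak→Cedar→Spruce: 5+8+25+36+22 = 96
Grove→Ridge→Willow→Oak→Spruce→Cedar: 5+8+25+20+22 = 80
Grove→Ridge→Willow→Spruce→Cedar→Oak: 5+8+5+22+36 = 76
Grove→Ridge→Willow→Spruce→Oak→Cedar: 5+8+5+20+36 = 74
Grove→Ridge→Oak→Cedar→Willow→Spruce: 5+21+36+23+5 = 90
Grove→Ridge→Oak→Cedar→Spruce→Willow: 5+21+36+22+5 = 89
… (106 more)
Grove→Willow→Spruce→Oak→Ridge→Cedar: 3+5+20+21+15 = 64  ← best
The minimum is 64.
One shortest path: Grove → Willow → Spruce → Oak → Ridge → Cedar.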